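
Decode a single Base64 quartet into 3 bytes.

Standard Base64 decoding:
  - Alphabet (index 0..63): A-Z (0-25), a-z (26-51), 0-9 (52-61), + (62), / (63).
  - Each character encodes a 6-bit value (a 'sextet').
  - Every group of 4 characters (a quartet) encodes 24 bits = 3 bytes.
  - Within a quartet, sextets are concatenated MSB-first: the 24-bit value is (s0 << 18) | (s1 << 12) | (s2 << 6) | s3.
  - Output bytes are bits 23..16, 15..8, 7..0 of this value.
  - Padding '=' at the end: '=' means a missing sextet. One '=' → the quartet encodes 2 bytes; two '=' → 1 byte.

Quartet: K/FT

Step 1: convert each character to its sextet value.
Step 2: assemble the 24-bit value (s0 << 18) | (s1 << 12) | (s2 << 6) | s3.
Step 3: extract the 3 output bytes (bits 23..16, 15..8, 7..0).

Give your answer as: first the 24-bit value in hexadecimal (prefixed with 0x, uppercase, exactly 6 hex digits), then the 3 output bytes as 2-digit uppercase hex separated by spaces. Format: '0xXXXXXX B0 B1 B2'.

Sextets: K=10, /=63, F=5, T=19
24-bit: (10<<18) | (63<<12) | (5<<6) | 19
      = 0x280000 | 0x03F000 | 0x000140 | 0x000013
      = 0x2BF153
Bytes: (v>>16)&0xFF=2B, (v>>8)&0xFF=F1, v&0xFF=53

Answer: 0x2BF153 2B F1 53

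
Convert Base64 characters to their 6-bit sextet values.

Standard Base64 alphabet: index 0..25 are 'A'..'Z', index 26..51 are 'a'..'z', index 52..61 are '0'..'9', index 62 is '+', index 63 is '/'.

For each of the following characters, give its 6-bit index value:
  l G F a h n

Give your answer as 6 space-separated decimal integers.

Answer: 37 6 5 26 33 39

Derivation:
'l': a..z range, 26 + ord('l') − ord('a') = 37
'G': A..Z range, ord('G') − ord('A') = 6
'F': A..Z range, ord('F') − ord('A') = 5
'a': a..z range, 26 + ord('a') − ord('a') = 26
'h': a..z range, 26 + ord('h') − ord('a') = 33
'n': a..z range, 26 + ord('n') − ord('a') = 39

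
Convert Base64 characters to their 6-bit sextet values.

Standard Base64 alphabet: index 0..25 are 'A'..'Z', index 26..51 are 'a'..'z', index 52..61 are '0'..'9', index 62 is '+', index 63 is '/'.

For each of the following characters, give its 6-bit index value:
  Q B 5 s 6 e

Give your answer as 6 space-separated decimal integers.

'Q': A..Z range, ord('Q') − ord('A') = 16
'B': A..Z range, ord('B') − ord('A') = 1
'5': 0..9 range, 52 + ord('5') − ord('0') = 57
's': a..z range, 26 + ord('s') − ord('a') = 44
'6': 0..9 range, 52 + ord('6') − ord('0') = 58
'e': a..z range, 26 + ord('e') − ord('a') = 30

Answer: 16 1 57 44 58 30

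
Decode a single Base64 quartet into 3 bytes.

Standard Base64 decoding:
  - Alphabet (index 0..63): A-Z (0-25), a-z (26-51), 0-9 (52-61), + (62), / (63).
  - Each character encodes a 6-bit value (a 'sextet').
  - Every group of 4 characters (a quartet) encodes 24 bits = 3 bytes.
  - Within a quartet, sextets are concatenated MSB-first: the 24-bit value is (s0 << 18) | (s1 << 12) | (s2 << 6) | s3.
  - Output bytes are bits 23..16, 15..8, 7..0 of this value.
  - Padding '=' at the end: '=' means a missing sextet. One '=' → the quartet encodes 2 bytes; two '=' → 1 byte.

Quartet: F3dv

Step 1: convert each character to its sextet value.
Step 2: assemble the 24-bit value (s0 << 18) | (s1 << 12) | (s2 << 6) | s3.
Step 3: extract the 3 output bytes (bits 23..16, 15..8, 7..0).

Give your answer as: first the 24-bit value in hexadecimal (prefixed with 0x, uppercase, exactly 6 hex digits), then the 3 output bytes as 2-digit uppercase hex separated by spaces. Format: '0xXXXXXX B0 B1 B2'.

Sextets: F=5, 3=55, d=29, v=47
24-bit: (5<<18) | (55<<12) | (29<<6) | 47
      = 0x140000 | 0x037000 | 0x000740 | 0x00002F
      = 0x17776F
Bytes: (v>>16)&0xFF=17, (v>>8)&0xFF=77, v&0xFF=6F

Answer: 0x17776F 17 77 6F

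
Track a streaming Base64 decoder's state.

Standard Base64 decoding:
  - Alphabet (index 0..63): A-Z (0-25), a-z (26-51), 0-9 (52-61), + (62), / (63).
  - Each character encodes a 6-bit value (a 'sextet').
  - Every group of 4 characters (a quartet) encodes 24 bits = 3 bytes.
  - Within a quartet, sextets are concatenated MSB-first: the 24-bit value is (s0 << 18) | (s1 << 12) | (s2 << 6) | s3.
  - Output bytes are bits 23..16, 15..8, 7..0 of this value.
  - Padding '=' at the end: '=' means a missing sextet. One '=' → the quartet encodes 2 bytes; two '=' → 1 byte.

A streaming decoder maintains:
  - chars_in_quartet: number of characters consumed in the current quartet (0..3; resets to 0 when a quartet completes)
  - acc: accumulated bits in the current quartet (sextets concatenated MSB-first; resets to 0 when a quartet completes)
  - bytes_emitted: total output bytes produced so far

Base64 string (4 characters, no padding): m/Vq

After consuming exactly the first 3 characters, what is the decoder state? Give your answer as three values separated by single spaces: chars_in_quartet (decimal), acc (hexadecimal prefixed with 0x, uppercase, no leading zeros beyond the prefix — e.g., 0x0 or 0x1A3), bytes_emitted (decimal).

After char 0 ('m'=38): chars_in_quartet=1 acc=0x26 bytes_emitted=0
After char 1 ('/'=63): chars_in_quartet=2 acc=0x9BF bytes_emitted=0
After char 2 ('V'=21): chars_in_quartet=3 acc=0x26FD5 bytes_emitted=0

Answer: 3 0x26FD5 0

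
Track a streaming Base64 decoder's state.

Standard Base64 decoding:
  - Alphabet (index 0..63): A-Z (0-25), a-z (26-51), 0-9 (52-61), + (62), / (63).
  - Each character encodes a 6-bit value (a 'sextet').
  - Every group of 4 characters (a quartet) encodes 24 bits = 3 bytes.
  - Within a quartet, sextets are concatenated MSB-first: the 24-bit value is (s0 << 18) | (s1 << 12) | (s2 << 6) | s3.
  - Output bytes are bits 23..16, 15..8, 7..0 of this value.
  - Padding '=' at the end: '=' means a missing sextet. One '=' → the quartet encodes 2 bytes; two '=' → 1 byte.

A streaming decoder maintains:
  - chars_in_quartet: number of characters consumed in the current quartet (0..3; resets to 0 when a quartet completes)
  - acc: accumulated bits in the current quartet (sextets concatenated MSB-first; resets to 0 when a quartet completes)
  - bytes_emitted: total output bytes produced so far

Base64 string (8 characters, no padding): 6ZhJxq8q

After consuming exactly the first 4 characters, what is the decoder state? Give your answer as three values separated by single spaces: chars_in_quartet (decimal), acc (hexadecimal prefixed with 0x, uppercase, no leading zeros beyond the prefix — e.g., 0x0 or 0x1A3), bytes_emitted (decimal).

Answer: 0 0x0 3

Derivation:
After char 0 ('6'=58): chars_in_quartet=1 acc=0x3A bytes_emitted=0
After char 1 ('Z'=25): chars_in_quartet=2 acc=0xE99 bytes_emitted=0
After char 2 ('h'=33): chars_in_quartet=3 acc=0x3A661 bytes_emitted=0
After char 3 ('J'=9): chars_in_quartet=4 acc=0xE99849 -> emit E9 98 49, reset; bytes_emitted=3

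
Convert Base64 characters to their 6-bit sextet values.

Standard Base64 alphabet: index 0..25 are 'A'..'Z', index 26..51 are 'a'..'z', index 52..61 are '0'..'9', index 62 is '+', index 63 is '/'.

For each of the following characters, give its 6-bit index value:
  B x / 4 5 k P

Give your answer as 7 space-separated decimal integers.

Answer: 1 49 63 56 57 36 15

Derivation:
'B': A..Z range, ord('B') − ord('A') = 1
'x': a..z range, 26 + ord('x') − ord('a') = 49
'/': index 63
'4': 0..9 range, 52 + ord('4') − ord('0') = 56
'5': 0..9 range, 52 + ord('5') − ord('0') = 57
'k': a..z range, 26 + ord('k') − ord('a') = 36
'P': A..Z range, ord('P') − ord('A') = 15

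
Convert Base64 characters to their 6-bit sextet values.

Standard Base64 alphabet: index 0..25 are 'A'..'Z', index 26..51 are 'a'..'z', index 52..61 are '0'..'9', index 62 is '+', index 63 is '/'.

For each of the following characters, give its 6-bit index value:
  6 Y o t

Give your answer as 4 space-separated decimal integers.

'6': 0..9 range, 52 + ord('6') − ord('0') = 58
'Y': A..Z range, ord('Y') − ord('A') = 24
'o': a..z range, 26 + ord('o') − ord('a') = 40
't': a..z range, 26 + ord('t') − ord('a') = 45

Answer: 58 24 40 45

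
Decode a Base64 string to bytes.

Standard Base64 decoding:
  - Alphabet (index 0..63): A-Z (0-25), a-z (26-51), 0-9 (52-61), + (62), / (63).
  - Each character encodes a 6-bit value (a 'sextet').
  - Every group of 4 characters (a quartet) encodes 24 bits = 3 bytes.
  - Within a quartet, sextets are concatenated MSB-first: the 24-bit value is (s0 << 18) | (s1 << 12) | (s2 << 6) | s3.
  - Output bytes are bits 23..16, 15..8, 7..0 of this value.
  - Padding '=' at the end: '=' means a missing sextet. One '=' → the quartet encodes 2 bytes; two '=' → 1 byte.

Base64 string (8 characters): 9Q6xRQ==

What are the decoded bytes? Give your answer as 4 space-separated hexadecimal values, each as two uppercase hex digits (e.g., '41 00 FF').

After char 0 ('9'=61): chars_in_quartet=1 acc=0x3D bytes_emitted=0
After char 1 ('Q'=16): chars_in_quartet=2 acc=0xF50 bytes_emitted=0
After char 2 ('6'=58): chars_in_quartet=3 acc=0x3D43A bytes_emitted=0
After char 3 ('x'=49): chars_in_quartet=4 acc=0xF50EB1 -> emit F5 0E B1, reset; bytes_emitted=3
After char 4 ('R'=17): chars_in_quartet=1 acc=0x11 bytes_emitted=3
After char 5 ('Q'=16): chars_in_quartet=2 acc=0x450 bytes_emitted=3
Padding '==': partial quartet acc=0x450 -> emit 45; bytes_emitted=4

Answer: F5 0E B1 45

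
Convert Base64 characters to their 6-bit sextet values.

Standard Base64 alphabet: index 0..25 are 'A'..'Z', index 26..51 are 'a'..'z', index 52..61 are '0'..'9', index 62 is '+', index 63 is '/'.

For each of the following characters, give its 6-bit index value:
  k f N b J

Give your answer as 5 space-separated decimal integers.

'k': a..z range, 26 + ord('k') − ord('a') = 36
'f': a..z range, 26 + ord('f') − ord('a') = 31
'N': A..Z range, ord('N') − ord('A') = 13
'b': a..z range, 26 + ord('b') − ord('a') = 27
'J': A..Z range, ord('J') − ord('A') = 9

Answer: 36 31 13 27 9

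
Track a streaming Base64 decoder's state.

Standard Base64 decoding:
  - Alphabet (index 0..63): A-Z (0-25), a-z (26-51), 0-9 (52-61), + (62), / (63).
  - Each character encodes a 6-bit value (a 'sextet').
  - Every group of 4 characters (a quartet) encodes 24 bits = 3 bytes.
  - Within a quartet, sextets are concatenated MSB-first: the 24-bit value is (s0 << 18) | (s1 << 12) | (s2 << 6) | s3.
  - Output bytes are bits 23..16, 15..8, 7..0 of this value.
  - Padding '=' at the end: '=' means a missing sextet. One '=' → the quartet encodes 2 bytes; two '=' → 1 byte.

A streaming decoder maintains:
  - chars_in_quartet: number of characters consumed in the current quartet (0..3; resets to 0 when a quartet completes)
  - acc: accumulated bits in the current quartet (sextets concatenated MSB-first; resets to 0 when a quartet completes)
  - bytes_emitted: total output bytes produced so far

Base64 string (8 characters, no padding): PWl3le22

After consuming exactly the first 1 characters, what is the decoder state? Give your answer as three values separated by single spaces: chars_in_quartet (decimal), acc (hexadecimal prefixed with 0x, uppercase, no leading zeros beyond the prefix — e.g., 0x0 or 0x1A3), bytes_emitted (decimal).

After char 0 ('P'=15): chars_in_quartet=1 acc=0xF bytes_emitted=0

Answer: 1 0xF 0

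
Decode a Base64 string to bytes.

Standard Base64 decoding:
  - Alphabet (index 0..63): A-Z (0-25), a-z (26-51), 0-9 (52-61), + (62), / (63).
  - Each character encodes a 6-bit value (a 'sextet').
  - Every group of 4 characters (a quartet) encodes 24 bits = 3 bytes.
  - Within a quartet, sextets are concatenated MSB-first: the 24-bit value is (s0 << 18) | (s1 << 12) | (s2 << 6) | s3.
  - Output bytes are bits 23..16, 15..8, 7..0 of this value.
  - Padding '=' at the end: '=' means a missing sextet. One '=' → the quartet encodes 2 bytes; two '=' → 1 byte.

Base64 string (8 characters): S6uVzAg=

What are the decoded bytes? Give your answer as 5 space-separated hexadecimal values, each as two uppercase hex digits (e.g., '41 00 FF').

Answer: 4B AB 95 CC 08

Derivation:
After char 0 ('S'=18): chars_in_quartet=1 acc=0x12 bytes_emitted=0
After char 1 ('6'=58): chars_in_quartet=2 acc=0x4BA bytes_emitted=0
After char 2 ('u'=46): chars_in_quartet=3 acc=0x12EAE bytes_emitted=0
After char 3 ('V'=21): chars_in_quartet=4 acc=0x4BAB95 -> emit 4B AB 95, reset; bytes_emitted=3
After char 4 ('z'=51): chars_in_quartet=1 acc=0x33 bytes_emitted=3
After char 5 ('A'=0): chars_in_quartet=2 acc=0xCC0 bytes_emitted=3
After char 6 ('g'=32): chars_in_quartet=3 acc=0x33020 bytes_emitted=3
Padding '=': partial quartet acc=0x33020 -> emit CC 08; bytes_emitted=5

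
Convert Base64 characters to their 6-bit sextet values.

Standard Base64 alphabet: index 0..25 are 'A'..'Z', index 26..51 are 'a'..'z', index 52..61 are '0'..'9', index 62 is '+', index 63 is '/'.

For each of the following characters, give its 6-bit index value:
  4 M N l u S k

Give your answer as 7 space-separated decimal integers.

'4': 0..9 range, 52 + ord('4') − ord('0') = 56
'M': A..Z range, ord('M') − ord('A') = 12
'N': A..Z range, ord('N') − ord('A') = 13
'l': a..z range, 26 + ord('l') − ord('a') = 37
'u': a..z range, 26 + ord('u') − ord('a') = 46
'S': A..Z range, ord('S') − ord('A') = 18
'k': a..z range, 26 + ord('k') − ord('a') = 36

Answer: 56 12 13 37 46 18 36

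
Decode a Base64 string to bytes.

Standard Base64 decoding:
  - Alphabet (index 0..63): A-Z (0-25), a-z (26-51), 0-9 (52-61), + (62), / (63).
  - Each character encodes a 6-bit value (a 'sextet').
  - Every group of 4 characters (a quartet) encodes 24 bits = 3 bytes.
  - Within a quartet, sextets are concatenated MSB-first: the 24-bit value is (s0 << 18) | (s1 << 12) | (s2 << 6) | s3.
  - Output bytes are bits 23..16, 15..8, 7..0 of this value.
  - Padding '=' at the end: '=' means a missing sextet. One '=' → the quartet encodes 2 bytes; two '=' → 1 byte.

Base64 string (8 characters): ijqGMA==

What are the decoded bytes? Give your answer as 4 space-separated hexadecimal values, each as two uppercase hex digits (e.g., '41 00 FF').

Answer: 8A 3A 86 30

Derivation:
After char 0 ('i'=34): chars_in_quartet=1 acc=0x22 bytes_emitted=0
After char 1 ('j'=35): chars_in_quartet=2 acc=0x8A3 bytes_emitted=0
After char 2 ('q'=42): chars_in_quartet=3 acc=0x228EA bytes_emitted=0
After char 3 ('G'=6): chars_in_quartet=4 acc=0x8A3A86 -> emit 8A 3A 86, reset; bytes_emitted=3
After char 4 ('M'=12): chars_in_quartet=1 acc=0xC bytes_emitted=3
After char 5 ('A'=0): chars_in_quartet=2 acc=0x300 bytes_emitted=3
Padding '==': partial quartet acc=0x300 -> emit 30; bytes_emitted=4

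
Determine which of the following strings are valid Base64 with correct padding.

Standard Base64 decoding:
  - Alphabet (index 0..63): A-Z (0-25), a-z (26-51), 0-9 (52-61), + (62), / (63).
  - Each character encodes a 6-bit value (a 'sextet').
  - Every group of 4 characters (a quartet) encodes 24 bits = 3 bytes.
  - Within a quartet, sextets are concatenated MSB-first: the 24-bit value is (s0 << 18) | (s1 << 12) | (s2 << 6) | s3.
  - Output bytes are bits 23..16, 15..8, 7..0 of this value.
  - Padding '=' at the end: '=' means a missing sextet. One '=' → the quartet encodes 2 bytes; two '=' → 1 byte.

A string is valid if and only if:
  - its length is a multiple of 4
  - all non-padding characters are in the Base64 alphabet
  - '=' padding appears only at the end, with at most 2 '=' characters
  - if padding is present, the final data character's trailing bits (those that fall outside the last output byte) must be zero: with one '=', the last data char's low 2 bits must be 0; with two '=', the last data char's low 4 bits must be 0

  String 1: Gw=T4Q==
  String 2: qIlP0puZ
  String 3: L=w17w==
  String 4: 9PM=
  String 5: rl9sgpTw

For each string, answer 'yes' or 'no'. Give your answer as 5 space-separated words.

Answer: no yes no yes yes

Derivation:
String 1: 'Gw=T4Q==' → invalid (bad char(s): ['=']; '=' in middle)
String 2: 'qIlP0puZ' → valid
String 3: 'L=w17w==' → invalid (bad char(s): ['=']; '=' in middle)
String 4: '9PM=' → valid
String 5: 'rl9sgpTw' → valid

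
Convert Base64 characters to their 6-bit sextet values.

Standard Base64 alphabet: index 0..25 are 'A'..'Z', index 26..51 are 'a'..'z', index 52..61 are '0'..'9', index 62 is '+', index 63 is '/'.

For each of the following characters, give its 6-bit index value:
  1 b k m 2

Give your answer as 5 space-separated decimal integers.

'1': 0..9 range, 52 + ord('1') − ord('0') = 53
'b': a..z range, 26 + ord('b') − ord('a') = 27
'k': a..z range, 26 + ord('k') − ord('a') = 36
'm': a..z range, 26 + ord('m') − ord('a') = 38
'2': 0..9 range, 52 + ord('2') − ord('0') = 54

Answer: 53 27 36 38 54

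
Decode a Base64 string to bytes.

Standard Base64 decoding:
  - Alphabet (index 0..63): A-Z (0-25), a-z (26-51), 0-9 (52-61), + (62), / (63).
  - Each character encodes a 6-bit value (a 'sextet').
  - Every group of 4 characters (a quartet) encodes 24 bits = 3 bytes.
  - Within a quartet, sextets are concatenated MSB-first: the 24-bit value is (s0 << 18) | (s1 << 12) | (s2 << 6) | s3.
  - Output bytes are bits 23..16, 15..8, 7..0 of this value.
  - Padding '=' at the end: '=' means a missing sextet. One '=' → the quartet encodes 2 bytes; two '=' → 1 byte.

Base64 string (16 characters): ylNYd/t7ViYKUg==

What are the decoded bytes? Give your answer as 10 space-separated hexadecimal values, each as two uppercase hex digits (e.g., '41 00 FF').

Answer: CA 53 58 77 FB 7B 56 26 0A 52

Derivation:
After char 0 ('y'=50): chars_in_quartet=1 acc=0x32 bytes_emitted=0
After char 1 ('l'=37): chars_in_quartet=2 acc=0xCA5 bytes_emitted=0
After char 2 ('N'=13): chars_in_quartet=3 acc=0x3294D bytes_emitted=0
After char 3 ('Y'=24): chars_in_quartet=4 acc=0xCA5358 -> emit CA 53 58, reset; bytes_emitted=3
After char 4 ('d'=29): chars_in_quartet=1 acc=0x1D bytes_emitted=3
After char 5 ('/'=63): chars_in_quartet=2 acc=0x77F bytes_emitted=3
After char 6 ('t'=45): chars_in_quartet=3 acc=0x1DFED bytes_emitted=3
After char 7 ('7'=59): chars_in_quartet=4 acc=0x77FB7B -> emit 77 FB 7B, reset; bytes_emitted=6
After char 8 ('V'=21): chars_in_quartet=1 acc=0x15 bytes_emitted=6
After char 9 ('i'=34): chars_in_quartet=2 acc=0x562 bytes_emitted=6
After char 10 ('Y'=24): chars_in_quartet=3 acc=0x15898 bytes_emitted=6
After char 11 ('K'=10): chars_in_quartet=4 acc=0x56260A -> emit 56 26 0A, reset; bytes_emitted=9
After char 12 ('U'=20): chars_in_quartet=1 acc=0x14 bytes_emitted=9
After char 13 ('g'=32): chars_in_quartet=2 acc=0x520 bytes_emitted=9
Padding '==': partial quartet acc=0x520 -> emit 52; bytes_emitted=10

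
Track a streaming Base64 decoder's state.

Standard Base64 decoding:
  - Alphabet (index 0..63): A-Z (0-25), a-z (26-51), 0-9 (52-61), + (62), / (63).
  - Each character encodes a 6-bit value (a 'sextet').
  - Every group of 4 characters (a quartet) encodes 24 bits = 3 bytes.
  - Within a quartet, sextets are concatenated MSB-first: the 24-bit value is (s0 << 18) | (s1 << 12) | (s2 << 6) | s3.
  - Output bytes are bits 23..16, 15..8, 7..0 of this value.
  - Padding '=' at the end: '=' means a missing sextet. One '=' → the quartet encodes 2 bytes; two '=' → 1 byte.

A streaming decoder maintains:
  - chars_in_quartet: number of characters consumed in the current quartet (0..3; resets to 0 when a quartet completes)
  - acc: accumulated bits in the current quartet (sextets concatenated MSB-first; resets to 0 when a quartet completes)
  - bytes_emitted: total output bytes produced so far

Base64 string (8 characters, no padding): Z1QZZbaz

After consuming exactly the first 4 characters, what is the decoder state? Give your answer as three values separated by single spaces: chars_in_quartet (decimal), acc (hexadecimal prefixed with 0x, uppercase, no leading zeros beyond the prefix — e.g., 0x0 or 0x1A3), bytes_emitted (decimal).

Answer: 0 0x0 3

Derivation:
After char 0 ('Z'=25): chars_in_quartet=1 acc=0x19 bytes_emitted=0
After char 1 ('1'=53): chars_in_quartet=2 acc=0x675 bytes_emitted=0
After char 2 ('Q'=16): chars_in_quartet=3 acc=0x19D50 bytes_emitted=0
After char 3 ('Z'=25): chars_in_quartet=4 acc=0x675419 -> emit 67 54 19, reset; bytes_emitted=3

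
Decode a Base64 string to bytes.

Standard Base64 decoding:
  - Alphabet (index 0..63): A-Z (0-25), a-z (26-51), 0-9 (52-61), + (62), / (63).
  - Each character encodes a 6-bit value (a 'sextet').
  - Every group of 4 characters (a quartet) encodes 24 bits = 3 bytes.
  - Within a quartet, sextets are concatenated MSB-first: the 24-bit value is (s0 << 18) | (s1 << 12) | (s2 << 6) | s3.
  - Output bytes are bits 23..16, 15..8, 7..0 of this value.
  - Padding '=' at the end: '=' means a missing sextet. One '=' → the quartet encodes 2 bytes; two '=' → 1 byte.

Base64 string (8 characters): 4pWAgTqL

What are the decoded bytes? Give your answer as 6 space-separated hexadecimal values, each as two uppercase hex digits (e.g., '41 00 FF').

After char 0 ('4'=56): chars_in_quartet=1 acc=0x38 bytes_emitted=0
After char 1 ('p'=41): chars_in_quartet=2 acc=0xE29 bytes_emitted=0
After char 2 ('W'=22): chars_in_quartet=3 acc=0x38A56 bytes_emitted=0
After char 3 ('A'=0): chars_in_quartet=4 acc=0xE29580 -> emit E2 95 80, reset; bytes_emitted=3
After char 4 ('g'=32): chars_in_quartet=1 acc=0x20 bytes_emitted=3
After char 5 ('T'=19): chars_in_quartet=2 acc=0x813 bytes_emitted=3
After char 6 ('q'=42): chars_in_quartet=3 acc=0x204EA bytes_emitted=3
After char 7 ('L'=11): chars_in_quartet=4 acc=0x813A8B -> emit 81 3A 8B, reset; bytes_emitted=6

Answer: E2 95 80 81 3A 8B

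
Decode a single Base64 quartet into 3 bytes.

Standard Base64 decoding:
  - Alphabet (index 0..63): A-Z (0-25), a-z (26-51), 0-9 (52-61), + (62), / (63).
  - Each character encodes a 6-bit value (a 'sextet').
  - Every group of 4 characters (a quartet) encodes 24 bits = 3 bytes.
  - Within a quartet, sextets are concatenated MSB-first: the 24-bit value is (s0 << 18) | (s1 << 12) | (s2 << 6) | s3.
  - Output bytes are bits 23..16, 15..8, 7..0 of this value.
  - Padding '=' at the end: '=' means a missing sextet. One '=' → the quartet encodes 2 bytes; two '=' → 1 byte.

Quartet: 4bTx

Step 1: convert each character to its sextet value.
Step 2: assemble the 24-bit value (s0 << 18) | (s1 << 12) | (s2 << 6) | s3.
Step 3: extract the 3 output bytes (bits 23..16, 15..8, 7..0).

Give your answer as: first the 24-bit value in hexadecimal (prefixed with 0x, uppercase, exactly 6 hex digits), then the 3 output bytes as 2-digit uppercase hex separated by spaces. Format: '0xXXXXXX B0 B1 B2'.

Sextets: 4=56, b=27, T=19, x=49
24-bit: (56<<18) | (27<<12) | (19<<6) | 49
      = 0xE00000 | 0x01B000 | 0x0004C0 | 0x000031
      = 0xE1B4F1
Bytes: (v>>16)&0xFF=E1, (v>>8)&0xFF=B4, v&0xFF=F1

Answer: 0xE1B4F1 E1 B4 F1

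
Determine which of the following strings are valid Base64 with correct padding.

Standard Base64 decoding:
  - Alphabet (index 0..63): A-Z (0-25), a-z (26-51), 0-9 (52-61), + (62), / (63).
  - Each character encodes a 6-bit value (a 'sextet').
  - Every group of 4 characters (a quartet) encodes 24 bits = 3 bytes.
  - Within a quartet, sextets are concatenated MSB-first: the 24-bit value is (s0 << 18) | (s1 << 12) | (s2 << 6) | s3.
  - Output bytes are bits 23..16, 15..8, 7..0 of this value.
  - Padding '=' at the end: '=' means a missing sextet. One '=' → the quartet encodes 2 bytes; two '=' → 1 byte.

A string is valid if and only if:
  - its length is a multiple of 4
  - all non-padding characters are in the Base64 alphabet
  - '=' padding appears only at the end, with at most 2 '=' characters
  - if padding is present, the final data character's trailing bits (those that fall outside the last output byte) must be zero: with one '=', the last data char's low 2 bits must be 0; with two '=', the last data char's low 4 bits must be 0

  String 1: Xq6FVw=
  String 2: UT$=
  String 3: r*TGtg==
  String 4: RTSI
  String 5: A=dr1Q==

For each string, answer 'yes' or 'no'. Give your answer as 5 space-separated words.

String 1: 'Xq6FVw=' → invalid (len=7 not mult of 4)
String 2: 'UT$=' → invalid (bad char(s): ['$'])
String 3: 'r*TGtg==' → invalid (bad char(s): ['*'])
String 4: 'RTSI' → valid
String 5: 'A=dr1Q==' → invalid (bad char(s): ['=']; '=' in middle)

Answer: no no no yes no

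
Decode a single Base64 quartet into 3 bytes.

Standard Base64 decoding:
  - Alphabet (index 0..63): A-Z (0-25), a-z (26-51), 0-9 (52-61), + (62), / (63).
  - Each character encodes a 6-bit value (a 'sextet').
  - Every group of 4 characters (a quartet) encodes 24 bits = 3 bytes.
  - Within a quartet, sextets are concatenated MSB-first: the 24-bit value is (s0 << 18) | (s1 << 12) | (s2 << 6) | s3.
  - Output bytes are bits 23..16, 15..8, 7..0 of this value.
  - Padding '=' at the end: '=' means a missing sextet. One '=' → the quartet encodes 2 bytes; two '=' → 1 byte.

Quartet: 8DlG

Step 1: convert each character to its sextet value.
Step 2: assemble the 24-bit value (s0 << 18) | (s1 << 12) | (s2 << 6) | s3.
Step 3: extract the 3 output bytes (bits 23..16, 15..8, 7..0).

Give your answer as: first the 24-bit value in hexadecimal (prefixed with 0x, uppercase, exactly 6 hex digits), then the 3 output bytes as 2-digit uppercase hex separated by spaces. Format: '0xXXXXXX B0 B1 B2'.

Answer: 0xF03946 F0 39 46

Derivation:
Sextets: 8=60, D=3, l=37, G=6
24-bit: (60<<18) | (3<<12) | (37<<6) | 6
      = 0xF00000 | 0x003000 | 0x000940 | 0x000006
      = 0xF03946
Bytes: (v>>16)&0xFF=F0, (v>>8)&0xFF=39, v&0xFF=46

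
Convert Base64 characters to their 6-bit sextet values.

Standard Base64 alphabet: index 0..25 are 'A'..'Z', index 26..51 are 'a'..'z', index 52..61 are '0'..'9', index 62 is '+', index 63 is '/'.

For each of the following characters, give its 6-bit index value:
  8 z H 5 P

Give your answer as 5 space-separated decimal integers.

'8': 0..9 range, 52 + ord('8') − ord('0') = 60
'z': a..z range, 26 + ord('z') − ord('a') = 51
'H': A..Z range, ord('H') − ord('A') = 7
'5': 0..9 range, 52 + ord('5') − ord('0') = 57
'P': A..Z range, ord('P') − ord('A') = 15

Answer: 60 51 7 57 15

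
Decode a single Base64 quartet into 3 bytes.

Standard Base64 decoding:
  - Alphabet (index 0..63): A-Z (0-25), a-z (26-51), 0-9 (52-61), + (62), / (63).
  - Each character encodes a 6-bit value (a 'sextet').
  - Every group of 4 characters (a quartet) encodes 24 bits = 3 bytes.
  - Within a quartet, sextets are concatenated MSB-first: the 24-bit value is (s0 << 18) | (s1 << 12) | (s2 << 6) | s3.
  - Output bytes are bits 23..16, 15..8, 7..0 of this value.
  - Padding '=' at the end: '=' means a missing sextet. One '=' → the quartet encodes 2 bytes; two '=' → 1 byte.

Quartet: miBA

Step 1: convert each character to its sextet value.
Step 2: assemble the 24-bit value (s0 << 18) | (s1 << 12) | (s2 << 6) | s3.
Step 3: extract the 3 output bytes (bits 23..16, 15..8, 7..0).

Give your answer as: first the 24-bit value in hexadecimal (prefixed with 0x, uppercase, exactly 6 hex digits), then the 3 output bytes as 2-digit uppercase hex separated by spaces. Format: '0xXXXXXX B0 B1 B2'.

Answer: 0x9A2040 9A 20 40

Derivation:
Sextets: m=38, i=34, B=1, A=0
24-bit: (38<<18) | (34<<12) | (1<<6) | 0
      = 0x980000 | 0x022000 | 0x000040 | 0x000000
      = 0x9A2040
Bytes: (v>>16)&0xFF=9A, (v>>8)&0xFF=20, v&0xFF=40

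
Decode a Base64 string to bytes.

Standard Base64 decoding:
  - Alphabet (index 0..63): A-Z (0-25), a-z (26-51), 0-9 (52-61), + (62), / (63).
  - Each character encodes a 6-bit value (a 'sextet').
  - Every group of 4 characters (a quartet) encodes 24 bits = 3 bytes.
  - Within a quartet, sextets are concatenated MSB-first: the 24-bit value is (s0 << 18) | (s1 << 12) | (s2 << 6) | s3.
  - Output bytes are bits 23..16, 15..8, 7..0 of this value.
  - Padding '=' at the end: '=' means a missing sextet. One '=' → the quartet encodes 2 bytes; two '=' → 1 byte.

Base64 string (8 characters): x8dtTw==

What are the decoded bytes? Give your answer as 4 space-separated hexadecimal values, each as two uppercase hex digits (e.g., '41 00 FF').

Answer: C7 C7 6D 4F

Derivation:
After char 0 ('x'=49): chars_in_quartet=1 acc=0x31 bytes_emitted=0
After char 1 ('8'=60): chars_in_quartet=2 acc=0xC7C bytes_emitted=0
After char 2 ('d'=29): chars_in_quartet=3 acc=0x31F1D bytes_emitted=0
After char 3 ('t'=45): chars_in_quartet=4 acc=0xC7C76D -> emit C7 C7 6D, reset; bytes_emitted=3
After char 4 ('T'=19): chars_in_quartet=1 acc=0x13 bytes_emitted=3
After char 5 ('w'=48): chars_in_quartet=2 acc=0x4F0 bytes_emitted=3
Padding '==': partial quartet acc=0x4F0 -> emit 4F; bytes_emitted=4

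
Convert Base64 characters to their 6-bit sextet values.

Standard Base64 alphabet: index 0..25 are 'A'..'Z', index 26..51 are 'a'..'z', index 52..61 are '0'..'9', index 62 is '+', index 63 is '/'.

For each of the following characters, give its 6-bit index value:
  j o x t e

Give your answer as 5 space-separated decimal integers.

'j': a..z range, 26 + ord('j') − ord('a') = 35
'o': a..z range, 26 + ord('o') − ord('a') = 40
'x': a..z range, 26 + ord('x') − ord('a') = 49
't': a..z range, 26 + ord('t') − ord('a') = 45
'e': a..z range, 26 + ord('e') − ord('a') = 30

Answer: 35 40 49 45 30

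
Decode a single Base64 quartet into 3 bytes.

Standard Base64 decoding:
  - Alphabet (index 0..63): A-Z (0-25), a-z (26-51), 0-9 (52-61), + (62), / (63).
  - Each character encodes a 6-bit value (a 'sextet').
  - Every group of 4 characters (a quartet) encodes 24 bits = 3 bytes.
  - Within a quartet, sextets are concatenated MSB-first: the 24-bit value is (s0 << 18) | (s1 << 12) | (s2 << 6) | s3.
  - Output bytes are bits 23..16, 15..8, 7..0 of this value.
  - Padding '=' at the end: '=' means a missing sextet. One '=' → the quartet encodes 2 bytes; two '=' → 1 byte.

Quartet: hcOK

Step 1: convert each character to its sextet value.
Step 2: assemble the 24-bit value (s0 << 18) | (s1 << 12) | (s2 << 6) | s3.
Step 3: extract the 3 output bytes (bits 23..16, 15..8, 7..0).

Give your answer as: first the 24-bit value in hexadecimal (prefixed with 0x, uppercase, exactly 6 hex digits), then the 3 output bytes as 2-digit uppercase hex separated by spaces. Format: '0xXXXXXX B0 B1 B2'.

Sextets: h=33, c=28, O=14, K=10
24-bit: (33<<18) | (28<<12) | (14<<6) | 10
      = 0x840000 | 0x01C000 | 0x000380 | 0x00000A
      = 0x85C38A
Bytes: (v>>16)&0xFF=85, (v>>8)&0xFF=C3, v&0xFF=8A

Answer: 0x85C38A 85 C3 8A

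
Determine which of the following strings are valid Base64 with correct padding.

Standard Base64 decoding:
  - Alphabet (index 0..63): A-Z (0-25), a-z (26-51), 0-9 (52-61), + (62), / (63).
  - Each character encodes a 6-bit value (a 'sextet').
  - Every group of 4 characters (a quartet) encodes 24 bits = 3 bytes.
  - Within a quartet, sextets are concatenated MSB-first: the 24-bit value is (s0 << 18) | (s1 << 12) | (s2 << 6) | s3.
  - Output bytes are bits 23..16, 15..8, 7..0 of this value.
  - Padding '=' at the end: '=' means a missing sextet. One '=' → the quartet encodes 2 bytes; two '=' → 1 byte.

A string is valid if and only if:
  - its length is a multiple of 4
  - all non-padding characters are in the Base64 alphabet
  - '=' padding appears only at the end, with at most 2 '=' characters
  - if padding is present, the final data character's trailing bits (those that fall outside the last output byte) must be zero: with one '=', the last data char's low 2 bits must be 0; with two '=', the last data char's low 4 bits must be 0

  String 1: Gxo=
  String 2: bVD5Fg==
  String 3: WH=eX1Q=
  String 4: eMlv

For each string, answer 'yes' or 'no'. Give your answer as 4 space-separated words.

Answer: yes yes no yes

Derivation:
String 1: 'Gxo=' → valid
String 2: 'bVD5Fg==' → valid
String 3: 'WH=eX1Q=' → invalid (bad char(s): ['=']; '=' in middle)
String 4: 'eMlv' → valid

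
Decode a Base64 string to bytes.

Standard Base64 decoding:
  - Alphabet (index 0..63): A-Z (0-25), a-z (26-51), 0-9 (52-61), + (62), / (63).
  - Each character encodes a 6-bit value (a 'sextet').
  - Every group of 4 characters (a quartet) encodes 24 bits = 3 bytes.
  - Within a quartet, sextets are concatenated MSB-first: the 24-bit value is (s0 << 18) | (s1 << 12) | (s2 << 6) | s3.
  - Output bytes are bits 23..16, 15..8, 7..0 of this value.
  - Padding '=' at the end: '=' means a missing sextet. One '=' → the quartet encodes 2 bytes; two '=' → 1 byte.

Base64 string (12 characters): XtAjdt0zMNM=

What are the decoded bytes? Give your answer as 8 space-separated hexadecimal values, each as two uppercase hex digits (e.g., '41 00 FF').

Answer: 5E D0 23 76 DD 33 30 D3

Derivation:
After char 0 ('X'=23): chars_in_quartet=1 acc=0x17 bytes_emitted=0
After char 1 ('t'=45): chars_in_quartet=2 acc=0x5ED bytes_emitted=0
After char 2 ('A'=0): chars_in_quartet=3 acc=0x17B40 bytes_emitted=0
After char 3 ('j'=35): chars_in_quartet=4 acc=0x5ED023 -> emit 5E D0 23, reset; bytes_emitted=3
After char 4 ('d'=29): chars_in_quartet=1 acc=0x1D bytes_emitted=3
After char 5 ('t'=45): chars_in_quartet=2 acc=0x76D bytes_emitted=3
After char 6 ('0'=52): chars_in_quartet=3 acc=0x1DB74 bytes_emitted=3
After char 7 ('z'=51): chars_in_quartet=4 acc=0x76DD33 -> emit 76 DD 33, reset; bytes_emitted=6
After char 8 ('M'=12): chars_in_quartet=1 acc=0xC bytes_emitted=6
After char 9 ('N'=13): chars_in_quartet=2 acc=0x30D bytes_emitted=6
After char 10 ('M'=12): chars_in_quartet=3 acc=0xC34C bytes_emitted=6
Padding '=': partial quartet acc=0xC34C -> emit 30 D3; bytes_emitted=8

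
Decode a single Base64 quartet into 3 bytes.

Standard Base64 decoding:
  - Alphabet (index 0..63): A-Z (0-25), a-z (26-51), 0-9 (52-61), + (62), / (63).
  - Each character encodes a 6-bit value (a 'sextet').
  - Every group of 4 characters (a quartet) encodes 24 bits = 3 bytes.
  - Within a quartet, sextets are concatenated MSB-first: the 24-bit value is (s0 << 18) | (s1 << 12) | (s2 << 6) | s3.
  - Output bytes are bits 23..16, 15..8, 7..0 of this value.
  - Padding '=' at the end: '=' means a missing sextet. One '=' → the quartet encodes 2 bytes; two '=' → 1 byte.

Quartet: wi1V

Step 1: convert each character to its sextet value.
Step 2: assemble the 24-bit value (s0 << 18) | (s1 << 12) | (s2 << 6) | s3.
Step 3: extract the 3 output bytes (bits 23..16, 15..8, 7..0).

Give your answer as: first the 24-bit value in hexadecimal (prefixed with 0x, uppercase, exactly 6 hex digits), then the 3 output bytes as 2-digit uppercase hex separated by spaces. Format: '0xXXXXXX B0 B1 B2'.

Answer: 0xC22D55 C2 2D 55

Derivation:
Sextets: w=48, i=34, 1=53, V=21
24-bit: (48<<18) | (34<<12) | (53<<6) | 21
      = 0xC00000 | 0x022000 | 0x000D40 | 0x000015
      = 0xC22D55
Bytes: (v>>16)&0xFF=C2, (v>>8)&0xFF=2D, v&0xFF=55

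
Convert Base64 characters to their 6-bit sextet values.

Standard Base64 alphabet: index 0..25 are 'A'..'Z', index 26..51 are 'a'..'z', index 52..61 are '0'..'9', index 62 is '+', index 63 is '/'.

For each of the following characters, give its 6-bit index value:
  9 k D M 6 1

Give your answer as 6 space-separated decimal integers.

Answer: 61 36 3 12 58 53

Derivation:
'9': 0..9 range, 52 + ord('9') − ord('0') = 61
'k': a..z range, 26 + ord('k') − ord('a') = 36
'D': A..Z range, ord('D') − ord('A') = 3
'M': A..Z range, ord('M') − ord('A') = 12
'6': 0..9 range, 52 + ord('6') − ord('0') = 58
'1': 0..9 range, 52 + ord('1') − ord('0') = 53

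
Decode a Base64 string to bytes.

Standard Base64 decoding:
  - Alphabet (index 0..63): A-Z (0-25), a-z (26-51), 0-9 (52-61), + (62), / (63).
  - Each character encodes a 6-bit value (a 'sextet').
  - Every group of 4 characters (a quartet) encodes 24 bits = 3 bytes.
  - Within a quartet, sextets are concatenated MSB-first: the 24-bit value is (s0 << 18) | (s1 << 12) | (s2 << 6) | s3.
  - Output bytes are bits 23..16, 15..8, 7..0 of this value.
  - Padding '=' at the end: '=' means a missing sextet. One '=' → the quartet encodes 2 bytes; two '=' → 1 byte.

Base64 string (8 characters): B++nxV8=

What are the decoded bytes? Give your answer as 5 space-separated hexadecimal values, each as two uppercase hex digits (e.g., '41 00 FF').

Answer: 07 EF A7 C5 5F

Derivation:
After char 0 ('B'=1): chars_in_quartet=1 acc=0x1 bytes_emitted=0
After char 1 ('+'=62): chars_in_quartet=2 acc=0x7E bytes_emitted=0
After char 2 ('+'=62): chars_in_quartet=3 acc=0x1FBE bytes_emitted=0
After char 3 ('n'=39): chars_in_quartet=4 acc=0x7EFA7 -> emit 07 EF A7, reset; bytes_emitted=3
After char 4 ('x'=49): chars_in_quartet=1 acc=0x31 bytes_emitted=3
After char 5 ('V'=21): chars_in_quartet=2 acc=0xC55 bytes_emitted=3
After char 6 ('8'=60): chars_in_quartet=3 acc=0x3157C bytes_emitted=3
Padding '=': partial quartet acc=0x3157C -> emit C5 5F; bytes_emitted=5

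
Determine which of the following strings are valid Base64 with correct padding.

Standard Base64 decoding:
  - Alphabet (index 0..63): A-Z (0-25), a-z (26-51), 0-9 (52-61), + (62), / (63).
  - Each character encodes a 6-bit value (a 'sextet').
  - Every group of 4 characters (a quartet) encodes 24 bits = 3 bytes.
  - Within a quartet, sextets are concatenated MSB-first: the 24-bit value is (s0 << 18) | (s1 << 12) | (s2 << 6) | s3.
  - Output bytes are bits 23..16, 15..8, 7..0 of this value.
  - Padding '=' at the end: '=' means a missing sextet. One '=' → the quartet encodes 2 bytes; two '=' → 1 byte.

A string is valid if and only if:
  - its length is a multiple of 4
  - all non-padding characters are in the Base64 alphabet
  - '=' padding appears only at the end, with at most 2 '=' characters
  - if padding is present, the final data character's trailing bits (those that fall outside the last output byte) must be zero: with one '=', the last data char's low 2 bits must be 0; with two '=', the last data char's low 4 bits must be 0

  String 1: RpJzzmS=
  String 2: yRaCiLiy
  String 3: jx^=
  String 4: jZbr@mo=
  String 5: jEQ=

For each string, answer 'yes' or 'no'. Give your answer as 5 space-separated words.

String 1: 'RpJzzmS=' → invalid (bad trailing bits)
String 2: 'yRaCiLiy' → valid
String 3: 'jx^=' → invalid (bad char(s): ['^'])
String 4: 'jZbr@mo=' → invalid (bad char(s): ['@'])
String 5: 'jEQ=' → valid

Answer: no yes no no yes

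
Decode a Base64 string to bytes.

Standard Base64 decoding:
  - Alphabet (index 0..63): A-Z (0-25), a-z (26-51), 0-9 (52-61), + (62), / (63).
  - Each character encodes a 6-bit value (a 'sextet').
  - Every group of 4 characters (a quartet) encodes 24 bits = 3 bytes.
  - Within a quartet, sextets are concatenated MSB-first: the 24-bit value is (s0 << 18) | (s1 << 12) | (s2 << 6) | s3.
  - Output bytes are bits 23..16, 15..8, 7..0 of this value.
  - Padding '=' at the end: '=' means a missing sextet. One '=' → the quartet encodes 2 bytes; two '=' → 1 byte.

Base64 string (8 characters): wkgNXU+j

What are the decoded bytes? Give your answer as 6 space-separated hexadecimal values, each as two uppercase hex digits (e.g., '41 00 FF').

After char 0 ('w'=48): chars_in_quartet=1 acc=0x30 bytes_emitted=0
After char 1 ('k'=36): chars_in_quartet=2 acc=0xC24 bytes_emitted=0
After char 2 ('g'=32): chars_in_quartet=3 acc=0x30920 bytes_emitted=0
After char 3 ('N'=13): chars_in_quartet=4 acc=0xC2480D -> emit C2 48 0D, reset; bytes_emitted=3
After char 4 ('X'=23): chars_in_quartet=1 acc=0x17 bytes_emitted=3
After char 5 ('U'=20): chars_in_quartet=2 acc=0x5D4 bytes_emitted=3
After char 6 ('+'=62): chars_in_quartet=3 acc=0x1753E bytes_emitted=3
After char 7 ('j'=35): chars_in_quartet=4 acc=0x5D4FA3 -> emit 5D 4F A3, reset; bytes_emitted=6

Answer: C2 48 0D 5D 4F A3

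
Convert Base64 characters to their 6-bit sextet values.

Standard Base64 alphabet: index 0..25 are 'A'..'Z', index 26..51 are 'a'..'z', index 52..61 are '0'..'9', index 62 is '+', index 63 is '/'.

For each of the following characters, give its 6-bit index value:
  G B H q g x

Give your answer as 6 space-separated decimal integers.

Answer: 6 1 7 42 32 49

Derivation:
'G': A..Z range, ord('G') − ord('A') = 6
'B': A..Z range, ord('B') − ord('A') = 1
'H': A..Z range, ord('H') − ord('A') = 7
'q': a..z range, 26 + ord('q') − ord('a') = 42
'g': a..z range, 26 + ord('g') − ord('a') = 32
'x': a..z range, 26 + ord('x') − ord('a') = 49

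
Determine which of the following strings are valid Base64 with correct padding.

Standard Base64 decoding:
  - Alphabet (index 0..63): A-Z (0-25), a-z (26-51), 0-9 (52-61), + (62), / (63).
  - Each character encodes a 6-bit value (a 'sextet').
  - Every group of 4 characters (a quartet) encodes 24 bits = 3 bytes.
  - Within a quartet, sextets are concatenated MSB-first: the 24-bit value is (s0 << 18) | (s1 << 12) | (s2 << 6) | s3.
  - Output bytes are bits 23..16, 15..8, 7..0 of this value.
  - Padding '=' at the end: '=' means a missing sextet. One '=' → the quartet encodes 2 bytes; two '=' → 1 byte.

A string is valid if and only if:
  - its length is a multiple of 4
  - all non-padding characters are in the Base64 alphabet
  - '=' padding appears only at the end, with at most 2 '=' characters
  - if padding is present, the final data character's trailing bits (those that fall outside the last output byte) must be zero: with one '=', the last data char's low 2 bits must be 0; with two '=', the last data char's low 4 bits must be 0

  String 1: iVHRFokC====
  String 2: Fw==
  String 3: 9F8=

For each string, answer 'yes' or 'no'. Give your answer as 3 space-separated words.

Answer: no yes yes

Derivation:
String 1: 'iVHRFokC====' → invalid (4 pad chars (max 2))
String 2: 'Fw==' → valid
String 3: '9F8=' → valid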